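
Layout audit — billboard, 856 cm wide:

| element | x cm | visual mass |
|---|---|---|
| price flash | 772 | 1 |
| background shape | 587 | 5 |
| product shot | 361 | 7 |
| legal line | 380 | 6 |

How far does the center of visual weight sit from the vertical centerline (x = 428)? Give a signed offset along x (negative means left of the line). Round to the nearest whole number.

Σw = 1 + 5 + 7 + 6 = 19.
x: (1·772 + 5·587 + 7·361 + 6·380) / 19 = 8514 / 19 ≈ 448.11
Against x = 428, that's 448.11 − 428 = 20.11.

≈ 20 cm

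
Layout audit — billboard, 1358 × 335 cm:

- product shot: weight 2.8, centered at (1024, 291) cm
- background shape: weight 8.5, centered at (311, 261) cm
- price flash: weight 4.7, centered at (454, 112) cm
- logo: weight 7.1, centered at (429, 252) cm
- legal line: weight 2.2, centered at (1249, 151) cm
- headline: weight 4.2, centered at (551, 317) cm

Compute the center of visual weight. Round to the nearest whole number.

Σw = 2.8 + 8.5 + 4.7 + 7.1 + 2.2 + 4.2 = 29.5.
x: moment 15752.4 / weight 29.5 ≈ 533.98
Σw·y = 7012.5; ȳ = 7012.5/29.5 ≈ 237.71.

(534, 238)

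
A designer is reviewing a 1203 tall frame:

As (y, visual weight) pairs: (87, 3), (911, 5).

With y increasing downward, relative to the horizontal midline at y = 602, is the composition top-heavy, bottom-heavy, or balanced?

Weights sum to 3 + 5 = 8.
y-moment: 3·87 + 5·911 = 4816; centroid 4816/8 ≈ 602.00.
602.00 = 602 exactly: balanced.

balanced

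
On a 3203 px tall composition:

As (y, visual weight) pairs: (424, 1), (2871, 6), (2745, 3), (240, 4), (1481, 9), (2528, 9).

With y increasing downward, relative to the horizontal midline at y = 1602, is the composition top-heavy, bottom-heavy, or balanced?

bottom-heavy

Weights sum to 1 + 6 + 3 + 4 + 9 + 9 = 32.
Σw·y = 62926; ȳ = 62926/32 ≈ 1966.44.
1966.4 vs midline 1602 → bottom-heavy.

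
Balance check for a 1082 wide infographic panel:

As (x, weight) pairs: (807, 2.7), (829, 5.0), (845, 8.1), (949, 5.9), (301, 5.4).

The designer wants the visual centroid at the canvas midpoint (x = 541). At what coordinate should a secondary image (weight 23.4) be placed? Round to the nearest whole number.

New total weight: (2.7 + 5.0 + 8.1 + 5.9 + 5.4) + 23.4 = 50.5.
x: need Σw·x = 50.5·541 = 27320.5. Existing = 2.7·807 + 5.0·829 + 8.1·845 + 5.9·949 + 5.4·301 = 20392.9. Remainder 6927.6 / 23.4 ≈ 296.05.

x ≈ 296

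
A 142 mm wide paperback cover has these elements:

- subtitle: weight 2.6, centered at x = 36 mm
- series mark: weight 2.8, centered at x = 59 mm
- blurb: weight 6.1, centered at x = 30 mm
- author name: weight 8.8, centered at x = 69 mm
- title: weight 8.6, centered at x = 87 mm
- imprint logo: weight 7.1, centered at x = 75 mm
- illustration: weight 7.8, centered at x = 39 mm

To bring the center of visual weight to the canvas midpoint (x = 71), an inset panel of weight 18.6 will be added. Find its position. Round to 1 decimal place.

x ≈ 96.6

After adding the inset panel, total weight = 2.6 + 2.8 + 6.1 + 8.8 + 8.6 + 7.1 + 7.8 + 18.6 = 62.4.
x: need Σw·x = 62.4·71 = 4430.4. Existing = 2.6·36 + 2.8·59 + 6.1·30 + 8.8·69 + 8.6·87 + 7.1·75 + 7.8·39 = 2633.9. Remainder 1796.5 / 18.6 ≈ 96.59.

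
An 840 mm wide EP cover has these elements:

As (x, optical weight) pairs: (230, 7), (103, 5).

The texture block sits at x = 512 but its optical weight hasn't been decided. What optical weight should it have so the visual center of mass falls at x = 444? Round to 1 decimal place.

w ≈ 47.1

Fixed elements: Σw = 7 + 5 = 12, Σw·x = 7·230 + 5·103 = 2125.
Balance at x = 444 requires (2125 + w·512) / (12 + w) = 444.
So w = (444·12 − 2125)/(512 − 444) = 3203/68 ≈ 47.10.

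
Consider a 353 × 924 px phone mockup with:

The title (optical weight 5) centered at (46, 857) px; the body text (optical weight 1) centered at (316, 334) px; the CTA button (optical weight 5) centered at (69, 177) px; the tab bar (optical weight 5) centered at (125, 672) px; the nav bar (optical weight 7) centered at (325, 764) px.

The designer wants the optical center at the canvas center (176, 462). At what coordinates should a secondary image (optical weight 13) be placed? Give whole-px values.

With the secondary image, Σw becomes 5 + 1 + 5 + 5 + 7 + 13 = 36.
x: need Σw·x = 36·176 = 6336. Existing = 5·46 + 1·316 + 5·69 + 5·125 + 7·325 = 3791. Remainder 2545 / 13 ≈ 195.77.
y: need Σw·y = 36·462 = 16632. Existing = 5·857 + 1·334 + 5·177 + 5·672 + 7·764 = 14212. Remainder 2420 / 13 ≈ 186.15.

(196, 186)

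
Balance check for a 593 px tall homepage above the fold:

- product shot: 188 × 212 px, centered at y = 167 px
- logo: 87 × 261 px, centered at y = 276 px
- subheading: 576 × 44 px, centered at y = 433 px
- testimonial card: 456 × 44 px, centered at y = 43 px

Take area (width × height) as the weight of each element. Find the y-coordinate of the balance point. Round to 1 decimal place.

Taking area as weight: product shot 188·212 = 39856, logo 87·261 = 22707, subheading 576·44 = 25344, testimonial card 456·44 = 20064. Sum 107971.
y: (39856·167 + 22707·276 + 25344·433 + 20064·43) / 107971 = 24759788 / 107971 ≈ 229.32

y ≈ 229.3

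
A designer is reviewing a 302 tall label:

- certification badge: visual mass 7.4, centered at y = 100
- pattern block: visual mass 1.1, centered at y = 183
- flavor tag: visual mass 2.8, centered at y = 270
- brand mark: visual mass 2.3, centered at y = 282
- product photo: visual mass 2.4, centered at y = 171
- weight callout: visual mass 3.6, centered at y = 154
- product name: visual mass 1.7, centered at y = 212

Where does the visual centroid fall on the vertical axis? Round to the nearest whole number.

y ≈ 172

Total weight = 7.4 + 1.1 + 2.8 + 2.3 + 2.4 + 3.6 + 1.7 = 21.3.
Σw·y = 3671.1; ȳ = 3671.1/21.3 ≈ 172.35.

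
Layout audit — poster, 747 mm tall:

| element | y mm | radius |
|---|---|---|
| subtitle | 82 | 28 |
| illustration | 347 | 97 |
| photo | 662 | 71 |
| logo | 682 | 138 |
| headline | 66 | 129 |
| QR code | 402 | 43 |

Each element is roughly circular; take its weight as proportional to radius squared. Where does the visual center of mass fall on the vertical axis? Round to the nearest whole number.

y ≈ 407

Weights ∝ r²: subtitle 28² = 784, illustration 97² = 9409, photo 71² = 5041, logo 138² = 19044, headline 129² = 16641, QR code 43² = 1849; Σw = 52768.
y-moment: 784·82 + 9409·347 + 5041·662 + 19044·682 + 16641·66 + 1849·402 = 21495965; centroid 21495965/52768 ≈ 407.37.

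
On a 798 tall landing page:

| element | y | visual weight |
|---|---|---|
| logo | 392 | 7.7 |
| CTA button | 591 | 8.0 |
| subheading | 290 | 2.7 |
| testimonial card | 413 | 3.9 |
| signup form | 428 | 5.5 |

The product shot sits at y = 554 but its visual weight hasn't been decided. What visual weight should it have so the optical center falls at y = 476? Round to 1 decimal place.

w ≈ 9.5

Fixed elements: Σw = 7.7 + 8.0 + 2.7 + 3.9 + 5.5 = 27.8, Σw·y = 7.7·392 + 8.0·591 + 2.7·290 + 3.9·413 + 5.5·428 = 12494.1.
Set Σw·y/Σw = 476: (12494.1 + 554w) = 476·(27.8 + w).
Rearranging, w·(554 − 476) = 476·27.8 − 12494.1 = 738.7, so w ≈ 738.7/78 = 9.47.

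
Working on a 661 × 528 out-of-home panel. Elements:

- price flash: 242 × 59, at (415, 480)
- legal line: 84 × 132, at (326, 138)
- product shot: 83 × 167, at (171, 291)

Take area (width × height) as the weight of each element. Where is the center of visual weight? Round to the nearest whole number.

Taking area as weight: price flash 242·59 = 14278, legal line 84·132 = 11088, product shot 83·167 = 13861. Sum 39227.
x: (14278·415 + 11088·326 + 13861·171) / 39227 = 11910289 / 39227 ≈ 303.62
y: (14278·480 + 11088·138 + 13861·291) / 39227 = 12417135 / 39227 ≈ 316.55

(304, 317)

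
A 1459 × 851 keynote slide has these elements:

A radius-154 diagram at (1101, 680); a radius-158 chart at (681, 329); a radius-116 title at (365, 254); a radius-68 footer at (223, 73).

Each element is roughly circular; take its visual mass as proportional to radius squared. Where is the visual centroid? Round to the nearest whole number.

Weights ∝ r²: diagram 154² = 23716, chart 158² = 24964, title 116² = 13456, footer 68² = 4624; Σw = 66760.
x: (23716·1101 + 24964·681 + 13456·365 + 4624·223) / 66760 = 49054392 / 66760 ≈ 734.79
y: (23716·680 + 24964·329 + 13456·254 + 4624·73) / 66760 = 28095412 / 66760 ≈ 420.84

(735, 421)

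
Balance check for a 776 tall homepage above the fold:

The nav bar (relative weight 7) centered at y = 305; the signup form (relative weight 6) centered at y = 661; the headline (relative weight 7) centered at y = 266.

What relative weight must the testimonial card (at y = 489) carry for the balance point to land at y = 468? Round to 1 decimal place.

Known weights sum to 7 + 6 + 7 = 20; their moment is 7·305 + 6·661 + 7·266 = 7963.
For the centroid to hit 468: (7963 + w·489) / (20 + w) = 468.
Solving: w = (468·20 − 7963) / (489 − 468) = 1397 / 21 ≈ 66.52.

w ≈ 66.5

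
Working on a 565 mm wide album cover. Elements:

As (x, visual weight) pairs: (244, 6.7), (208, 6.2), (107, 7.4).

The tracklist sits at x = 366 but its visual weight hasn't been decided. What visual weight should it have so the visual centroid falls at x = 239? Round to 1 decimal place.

w ≈ 8.9

Existing Σw = 20.3 (6.7 + 6.2 + 7.4); existing moment 6.7·244 + 6.2·208 + 7.4·107 = 3716.2.
For the centroid to hit 239: (3716.2 + w·366) / (20.3 + w) = 239.
So w = (239·20.3 − 3716.2)/(366 − 239) = 1135.5/127 ≈ 8.94.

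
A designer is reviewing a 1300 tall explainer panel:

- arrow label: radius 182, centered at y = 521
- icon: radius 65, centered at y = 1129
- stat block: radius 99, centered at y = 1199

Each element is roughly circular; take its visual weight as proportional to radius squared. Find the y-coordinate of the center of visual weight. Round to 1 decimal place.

y ≈ 716.4

Weights ∝ r²: arrow label 182² = 33124, icon 65² = 4225, stat block 99² = 9801; Σw = 47150.
Σw·y = 33124·521 + 4225·1129 + 9801·1199 = 33779028, so ȳ = 33779028/47150 ≈ 716.42.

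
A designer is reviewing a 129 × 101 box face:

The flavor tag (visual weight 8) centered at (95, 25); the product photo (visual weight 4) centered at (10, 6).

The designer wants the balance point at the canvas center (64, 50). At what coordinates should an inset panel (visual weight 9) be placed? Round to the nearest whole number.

(60, 92)

With the inset panel, Σw becomes 8 + 4 + 9 = 21.
x: need Σw·x = 21·64 = 1344. Existing = 8·95 + 4·10 = 800. Remainder 544 / 9 ≈ 60.44.
y: need Σw·y = 21·50 = 1050. Existing = 8·25 + 4·6 = 224. Remainder 826 / 9 ≈ 91.78.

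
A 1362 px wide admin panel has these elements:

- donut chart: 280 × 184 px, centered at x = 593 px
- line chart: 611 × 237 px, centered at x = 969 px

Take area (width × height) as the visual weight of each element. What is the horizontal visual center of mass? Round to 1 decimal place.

x ≈ 870.3

Areas: donut chart 280·184 = 51520, line chart 611·237 = 144807. Total weight = 196327.
Σw·x = 51520·593 + 144807·969 = 170869343, so x̄ = 170869343/196327 ≈ 870.33.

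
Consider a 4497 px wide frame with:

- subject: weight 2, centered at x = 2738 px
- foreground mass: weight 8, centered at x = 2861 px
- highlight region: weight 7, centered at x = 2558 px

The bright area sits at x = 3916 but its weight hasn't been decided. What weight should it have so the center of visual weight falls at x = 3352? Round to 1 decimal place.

w ≈ 19.0

Known weights sum to 2 + 8 + 7 = 17; their moment is 2·2738 + 8·2861 + 7·2558 = 46270.
For the centroid to hit 3352: (46270 + w·3916) / (17 + w) = 3352.
Rearranging, w·(3916 − 3352) = 3352·17 − 46270 = 10714, so w ≈ 10714/564 = 19.00.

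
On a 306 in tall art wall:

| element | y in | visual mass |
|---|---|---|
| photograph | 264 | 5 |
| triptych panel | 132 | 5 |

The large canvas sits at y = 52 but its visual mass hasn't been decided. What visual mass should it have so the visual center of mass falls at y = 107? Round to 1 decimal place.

Known weights sum to 5 + 5 = 10; their moment is 5·264 + 5·132 = 1980.
For the centroid to hit 107: (1980 + w·52) / (10 + w) = 107.
Rearranging, w·(52 − 107) = 107·10 − 1980 = -910, so w ≈ -910/-55 = 16.55.

w ≈ 16.5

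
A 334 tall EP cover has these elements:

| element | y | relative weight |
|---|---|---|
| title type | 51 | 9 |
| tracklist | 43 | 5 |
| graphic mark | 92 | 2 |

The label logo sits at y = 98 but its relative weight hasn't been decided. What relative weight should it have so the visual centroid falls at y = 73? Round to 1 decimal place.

w ≈ 12.4

Existing Σw = 16 (9 + 5 + 2); existing moment 9·51 + 5·43 + 2·92 = 858.
For the centroid to hit 73: (858 + w·98) / (16 + w) = 73.
Solving: w = (73·16 − 858) / (98 − 73) = 310 / 25 ≈ 12.40.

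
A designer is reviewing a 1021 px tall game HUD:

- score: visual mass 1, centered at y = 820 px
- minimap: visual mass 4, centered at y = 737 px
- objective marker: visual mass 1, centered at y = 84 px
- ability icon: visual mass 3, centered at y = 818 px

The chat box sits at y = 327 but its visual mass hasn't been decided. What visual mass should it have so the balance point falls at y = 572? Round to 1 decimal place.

w ≈ 4.7

Fixed elements: Σw = 1 + 4 + 1 + 3 = 9, Σw·y = 1·820 + 4·737 + 1·84 + 3·818 = 6306.
For the centroid to hit 572: (6306 + w·327) / (9 + w) = 572.
Solving: w = (572·9 − 6306) / (327 − 572) = -1158 / -245 ≈ 4.73.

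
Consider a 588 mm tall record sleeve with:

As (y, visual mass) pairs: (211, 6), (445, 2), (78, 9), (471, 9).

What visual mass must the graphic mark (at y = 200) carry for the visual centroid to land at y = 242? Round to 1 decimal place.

Fixed elements: Σw = 6 + 2 + 9 + 9 = 26, Σw·y = 6·211 + 2·445 + 9·78 + 9·471 = 7097.
Set Σw·y/Σw = 242: (7097 + 200w) = 242·(26 + w).
Rearranging, w·(200 − 242) = 242·26 − 7097 = -805, so w ≈ -805/-42 = 19.17.

w ≈ 19.2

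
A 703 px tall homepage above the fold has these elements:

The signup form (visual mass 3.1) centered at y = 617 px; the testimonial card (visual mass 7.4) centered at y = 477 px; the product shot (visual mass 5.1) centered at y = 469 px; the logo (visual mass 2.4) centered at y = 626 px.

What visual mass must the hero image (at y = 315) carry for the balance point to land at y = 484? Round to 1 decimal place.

Existing Σw = 18.0 (3.1 + 7.4 + 5.1 + 2.4); existing moment 3.1·617 + 7.4·477 + 5.1·469 + 2.4·626 = 9336.8.
For the centroid to hit 484: (9336.8 + w·315) / (18.0 + w) = 484.
Solving: w = (484·18.0 − 9336.8) / (315 − 484) = -624.8 / -169 ≈ 3.70.

w ≈ 3.7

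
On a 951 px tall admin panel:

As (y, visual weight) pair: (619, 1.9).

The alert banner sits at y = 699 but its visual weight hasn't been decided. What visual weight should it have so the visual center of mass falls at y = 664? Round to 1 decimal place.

Known: weight 1.9 with moment 1.9·619 = 1176.1.
For the centroid to hit 664: (1176.1 + w·699) / (1.9 + w) = 664.
Solving: w = (664·1.9 − 1176.1) / (699 − 664) = 85.5 / 35 ≈ 2.44.

w ≈ 2.4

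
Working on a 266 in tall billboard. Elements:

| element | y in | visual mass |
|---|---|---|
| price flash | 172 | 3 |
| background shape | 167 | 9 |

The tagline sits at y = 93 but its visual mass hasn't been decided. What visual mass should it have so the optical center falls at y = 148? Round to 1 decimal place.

Known weights sum to 3 + 9 = 12; their moment is 3·172 + 9·167 = 2019.
Set Σw·y/Σw = 148: (2019 + 93w) = 148·(12 + w).
Solving: w = (148·12 − 2019) / (93 − 148) = -243 / -55 ≈ 4.42.

w ≈ 4.4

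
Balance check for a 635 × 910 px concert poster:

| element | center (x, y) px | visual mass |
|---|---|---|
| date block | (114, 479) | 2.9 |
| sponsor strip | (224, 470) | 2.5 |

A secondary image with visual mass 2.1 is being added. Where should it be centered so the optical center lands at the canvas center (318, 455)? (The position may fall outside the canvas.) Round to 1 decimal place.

(711.6, 404.0)

After adding the secondary image, total weight = 2.9 + 2.5 + 2.1 = 7.5.
x: need Σw·x = 7.5·318 = 2385.0. Existing = 2.9·114 + 2.5·224 = 890.6. Remainder 1494.4 / 2.1 ≈ 711.62.
y: need Σw·y = 7.5·455 = 3412.5. Existing = 2.9·479 + 2.5·470 = 2564.1. Remainder 848.4 / 2.1 ≈ 404.00.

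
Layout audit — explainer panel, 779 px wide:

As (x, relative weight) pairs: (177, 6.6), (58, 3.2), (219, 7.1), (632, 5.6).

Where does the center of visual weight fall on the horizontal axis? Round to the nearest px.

Σw = 6.6 + 3.2 + 7.1 + 5.6 = 22.5.
Σw·x = 6.6·177 + 3.2·58 + 7.1·219 + 5.6·632 = 6447.9, so x̄ = 6447.9/22.5 ≈ 286.57.

x ≈ 287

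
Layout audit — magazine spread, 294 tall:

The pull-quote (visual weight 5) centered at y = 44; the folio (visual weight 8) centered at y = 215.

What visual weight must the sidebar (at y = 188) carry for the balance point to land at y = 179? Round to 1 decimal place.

Known weights sum to 5 + 8 = 13; their moment is 5·44 + 8·215 = 1940.
Balance at y = 179 requires (1940 + w·188) / (13 + w) = 179.
Solving: w = (179·13 − 1940) / (188 − 179) = 387 / 9 ≈ 43.00.

w ≈ 43.0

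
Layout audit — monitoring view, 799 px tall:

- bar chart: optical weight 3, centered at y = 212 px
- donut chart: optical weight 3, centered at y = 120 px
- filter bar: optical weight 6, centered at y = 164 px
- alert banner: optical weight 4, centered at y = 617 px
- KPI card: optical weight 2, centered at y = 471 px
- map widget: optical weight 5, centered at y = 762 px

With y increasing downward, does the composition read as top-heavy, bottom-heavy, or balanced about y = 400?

Total weight = 3 + 3 + 6 + 4 + 2 + 5 = 23.
Σw·y = 9200; ȳ = 9200/23 ≈ 400.00.
400.00 = 400 exactly: balanced.

balanced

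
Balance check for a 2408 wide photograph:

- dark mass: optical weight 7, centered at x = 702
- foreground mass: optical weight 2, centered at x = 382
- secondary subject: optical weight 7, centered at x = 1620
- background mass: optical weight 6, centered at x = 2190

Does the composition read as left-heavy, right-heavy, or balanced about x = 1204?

Σw = 7 + 2 + 7 + 6 = 22.
x: (7·702 + 2·382 + 7·1620 + 6·2190) / 22 = 30158 / 22 ≈ 1370.82
1370.8 vs midline 1204 → right-heavy.

right-heavy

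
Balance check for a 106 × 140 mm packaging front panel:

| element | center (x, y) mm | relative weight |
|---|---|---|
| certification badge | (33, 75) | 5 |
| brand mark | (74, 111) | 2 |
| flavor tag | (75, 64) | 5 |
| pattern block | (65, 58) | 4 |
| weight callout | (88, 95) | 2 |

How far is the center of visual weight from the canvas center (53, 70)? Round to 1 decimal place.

≈ 10.4 mm

Total weight = 5 + 2 + 5 + 4 + 2 = 18.
x-moment: 5·33 + 2·74 + 5·75 + 4·65 + 2·88 = 1124; centroid 1124/18 ≈ 62.44.
y-moment: 5·75 + 2·111 + 5·64 + 4·58 + 2·95 = 1339; centroid 1339/18 ≈ 74.39.
Relative to (53, 70): Δ = (9.44, 4.39); |Δ| = √(9.44² + 4.39²) ≈ 10.41.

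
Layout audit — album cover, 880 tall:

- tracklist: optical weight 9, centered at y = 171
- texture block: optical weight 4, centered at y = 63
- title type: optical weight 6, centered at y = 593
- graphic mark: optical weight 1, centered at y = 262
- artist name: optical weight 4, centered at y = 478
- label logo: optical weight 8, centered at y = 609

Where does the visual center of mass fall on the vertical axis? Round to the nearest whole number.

Total weight = 9 + 4 + 6 + 1 + 4 + 8 = 32.
Σw·y = 9·171 + 4·63 + 6·593 + 1·262 + 4·478 + 8·609 = 12395, so ȳ = 12395/32 ≈ 387.34.

y ≈ 387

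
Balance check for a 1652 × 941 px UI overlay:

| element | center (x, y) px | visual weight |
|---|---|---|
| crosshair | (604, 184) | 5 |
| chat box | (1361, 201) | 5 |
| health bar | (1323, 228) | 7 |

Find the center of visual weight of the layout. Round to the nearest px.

(1123, 207)

Σw = 5 + 5 + 7 = 17.
Σw·x = 5·604 + 5·1361 + 7·1323 = 19086, so x̄ = 19086/17 ≈ 1122.71.
Σw·y = 5·184 + 5·201 + 7·228 = 3521, so ȳ = 3521/17 ≈ 207.12.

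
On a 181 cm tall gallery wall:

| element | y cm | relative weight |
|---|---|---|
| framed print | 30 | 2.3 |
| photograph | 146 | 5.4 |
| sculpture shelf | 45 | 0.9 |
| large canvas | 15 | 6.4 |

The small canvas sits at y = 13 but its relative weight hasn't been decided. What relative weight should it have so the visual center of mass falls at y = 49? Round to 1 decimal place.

w ≈ 7.2

Known weights sum to 2.3 + 5.4 + 0.9 + 6.4 = 15.0; their moment is 2.3·30 + 5.4·146 + 0.9·45 + 6.4·15 = 993.9.
Balance at y = 49 requires (993.9 + w·13) / (15.0 + w) = 49.
Rearranging, w·(13 − 49) = 49·15.0 − 993.9 = -258.9, so w ≈ -258.9/-36 = 7.19.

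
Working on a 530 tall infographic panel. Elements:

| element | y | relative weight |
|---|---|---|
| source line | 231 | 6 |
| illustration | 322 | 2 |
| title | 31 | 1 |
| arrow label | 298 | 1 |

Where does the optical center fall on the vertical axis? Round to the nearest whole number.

Weights sum to 6 + 2 + 1 + 1 = 10.
y-moment: 6·231 + 2·322 + 1·31 + 1·298 = 2359; centroid 2359/10 ≈ 235.90.

y ≈ 236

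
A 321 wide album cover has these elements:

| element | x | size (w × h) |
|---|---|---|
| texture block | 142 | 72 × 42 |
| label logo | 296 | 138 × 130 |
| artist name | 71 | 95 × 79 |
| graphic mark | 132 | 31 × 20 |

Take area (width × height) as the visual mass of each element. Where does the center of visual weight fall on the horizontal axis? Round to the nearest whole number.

Areas → weights: texture block 72·42 = 3024, label logo 138·130 = 17940, artist name 95·79 = 7505, graphic mark 31·20 = 620; Σw = 29089.
x: (3024·142 + 17940·296 + 7505·71 + 620·132) / 29089 = 6354343 / 29089 ≈ 218.44

x ≈ 218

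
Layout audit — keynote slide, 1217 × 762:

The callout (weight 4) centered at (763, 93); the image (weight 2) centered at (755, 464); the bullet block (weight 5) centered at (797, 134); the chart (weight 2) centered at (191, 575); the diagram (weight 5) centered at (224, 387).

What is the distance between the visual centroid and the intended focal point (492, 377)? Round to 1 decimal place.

≈ 116.8

Total weight = 4 + 2 + 5 + 2 + 5 = 18.
Σw·x = 4·763 + 2·755 + 5·797 + 2·191 + 5·224 = 10049, so x̄ = 10049/18 ≈ 558.28.
Σw·y = 4·93 + 2·464 + 5·134 + 2·575 + 5·387 = 5055, so ȳ = 5055/18 ≈ 280.83.
From (492, 377): dx = 66.28, dy = -96.17, so the distance is √(dx²+dy²) ≈ 116.79.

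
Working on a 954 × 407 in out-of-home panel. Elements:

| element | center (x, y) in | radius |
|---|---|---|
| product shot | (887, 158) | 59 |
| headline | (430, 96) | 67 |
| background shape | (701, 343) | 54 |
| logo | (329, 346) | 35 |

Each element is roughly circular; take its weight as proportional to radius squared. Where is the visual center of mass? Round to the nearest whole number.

(616, 199)

r² weights: product shot 59² = 3481, headline 67² = 4489, background shape 54² = 2916, logo 35² = 1225. Total = 12111.
x: (3481·887 + 4489·430 + 2916·701 + 1225·329) / 12111 = 7465058 / 12111 ≈ 616.39
y: (3481·158 + 4489·96 + 2916·343 + 1225·346) / 12111 = 2404980 / 12111 ≈ 198.58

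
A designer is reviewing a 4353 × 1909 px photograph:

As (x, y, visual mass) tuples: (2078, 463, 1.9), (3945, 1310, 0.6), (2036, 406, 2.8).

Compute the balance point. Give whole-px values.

Σw = 1.9 + 0.6 + 2.8 = 5.3.
x-moment: 1.9·2078 + 0.6·3945 + 2.8·2036 = 12016.0; centroid 12016.0/5.3 ≈ 2267.17.
y-moment: 1.9·463 + 0.6·1310 + 2.8·406 = 2802.5; centroid 2802.5/5.3 ≈ 528.77.

(2267, 529)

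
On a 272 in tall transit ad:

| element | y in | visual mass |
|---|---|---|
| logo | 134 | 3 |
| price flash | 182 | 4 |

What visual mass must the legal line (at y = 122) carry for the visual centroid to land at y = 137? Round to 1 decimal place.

w ≈ 11.4

Known weights sum to 3 + 4 = 7; their moment is 3·134 + 4·182 = 1130.
For the centroid to hit 137: (1130 + w·122) / (7 + w) = 137.
So w = (137·7 − 1130)/(122 − 137) = -171/-15 ≈ 11.40.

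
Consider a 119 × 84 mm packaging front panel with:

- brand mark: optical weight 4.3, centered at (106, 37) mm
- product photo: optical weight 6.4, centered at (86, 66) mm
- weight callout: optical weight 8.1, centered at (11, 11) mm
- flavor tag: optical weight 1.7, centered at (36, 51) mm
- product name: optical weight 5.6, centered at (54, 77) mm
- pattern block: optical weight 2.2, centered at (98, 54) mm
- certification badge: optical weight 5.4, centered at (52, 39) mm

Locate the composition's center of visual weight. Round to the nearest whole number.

(58, 45)

Σw = 4.3 + 6.4 + 8.1 + 1.7 + 5.6 + 2.2 + 5.4 = 33.7.
x: moment 1955.3 / weight 33.7 ≈ 58.02
Σw·y = 1517.9; ȳ = 1517.9/33.7 ≈ 45.04.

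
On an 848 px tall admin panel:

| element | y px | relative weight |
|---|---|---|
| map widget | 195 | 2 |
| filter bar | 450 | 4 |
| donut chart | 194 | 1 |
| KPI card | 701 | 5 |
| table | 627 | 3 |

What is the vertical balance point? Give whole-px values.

y ≈ 518

Σw = 2 + 4 + 1 + 5 + 3 = 15.
y: (2·195 + 4·450 + 1·194 + 5·701 + 3·627) / 15 = 7770 / 15 ≈ 518.00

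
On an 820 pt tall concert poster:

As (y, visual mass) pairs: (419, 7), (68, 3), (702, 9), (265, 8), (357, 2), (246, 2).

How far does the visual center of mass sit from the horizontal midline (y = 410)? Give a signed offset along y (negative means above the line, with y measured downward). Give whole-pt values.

Total weight = 7 + 3 + 9 + 8 + 2 + 2 = 31.
y: moment 12781 / weight 31 ≈ 412.29
Difference: 412.29 − 410 ≈ 2.29.

≈ 2 pt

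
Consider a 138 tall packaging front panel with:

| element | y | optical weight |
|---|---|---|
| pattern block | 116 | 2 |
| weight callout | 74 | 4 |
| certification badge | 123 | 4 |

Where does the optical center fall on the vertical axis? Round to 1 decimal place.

y ≈ 102.0

Σw = 2 + 4 + 4 = 10.
y-moment: 2·116 + 4·74 + 4·123 = 1020; centroid 1020/10 ≈ 102.00.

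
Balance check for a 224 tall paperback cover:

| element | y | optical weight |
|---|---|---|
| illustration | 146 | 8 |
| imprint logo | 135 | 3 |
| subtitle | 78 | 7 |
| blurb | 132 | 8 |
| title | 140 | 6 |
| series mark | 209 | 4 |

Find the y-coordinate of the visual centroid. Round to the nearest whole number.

Total weight = 8 + 3 + 7 + 8 + 6 + 4 = 36.
y-moment: 8·146 + 3·135 + 7·78 + 8·132 + 6·140 + 4·209 = 4851; centroid 4851/36 ≈ 134.75.

y ≈ 135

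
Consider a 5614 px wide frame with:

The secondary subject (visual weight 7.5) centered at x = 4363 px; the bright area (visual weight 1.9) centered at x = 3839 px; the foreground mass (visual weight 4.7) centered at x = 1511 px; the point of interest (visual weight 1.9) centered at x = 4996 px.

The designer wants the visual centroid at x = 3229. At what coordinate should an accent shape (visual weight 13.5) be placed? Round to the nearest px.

With the accent shape, Σw becomes 7.5 + 1.9 + 4.7 + 1.9 + 13.5 = 29.5.
x: need Σw·x = 29.5·3229 = 95255.5. Existing = 7.5·4363 + 1.9·3839 + 4.7·1511 + 1.9·4996 = 56610.7. Remainder 38644.8 / 13.5 ≈ 2862.58.

x ≈ 2863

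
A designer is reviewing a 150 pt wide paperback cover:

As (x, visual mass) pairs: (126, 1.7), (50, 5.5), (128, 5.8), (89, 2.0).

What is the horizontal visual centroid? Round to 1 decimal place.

Σw = 1.7 + 5.5 + 5.8 + 2.0 = 15.0.
Σw·x = 1.7·126 + 5.5·50 + 5.8·128 + 2.0·89 = 1409.6, so x̄ = 1409.6/15.0 ≈ 93.97.

x ≈ 94.0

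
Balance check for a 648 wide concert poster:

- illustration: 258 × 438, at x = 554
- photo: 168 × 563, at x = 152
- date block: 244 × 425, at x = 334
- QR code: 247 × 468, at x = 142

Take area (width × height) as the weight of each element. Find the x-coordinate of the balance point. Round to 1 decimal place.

Areas → weights: illustration 258·438 = 113004, photo 168·563 = 94584, date block 244·425 = 103700, QR code 247·468 = 115596; Σw = 426884.
x: (113004·554 + 94584·152 + 103700·334 + 115596·142) / 426884 = 128031416 / 426884 ≈ 299.92

x ≈ 299.9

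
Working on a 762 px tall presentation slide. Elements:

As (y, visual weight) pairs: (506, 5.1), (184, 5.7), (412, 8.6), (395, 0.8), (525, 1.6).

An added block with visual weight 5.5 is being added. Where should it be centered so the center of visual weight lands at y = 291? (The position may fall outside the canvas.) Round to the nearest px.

y ≈ -70

New total weight: (5.1 + 5.7 + 8.6 + 0.8 + 1.6) + 5.5 = 27.3.
y: target moment 27.3×291 = 7944.3; current 5.1·506 + 5.7·184 + 8.6·412 + 0.8·395 + 1.6·525 = 8328.6; the added block supplies -384.3, so y = -384.3/5.5 ≈ -69.87.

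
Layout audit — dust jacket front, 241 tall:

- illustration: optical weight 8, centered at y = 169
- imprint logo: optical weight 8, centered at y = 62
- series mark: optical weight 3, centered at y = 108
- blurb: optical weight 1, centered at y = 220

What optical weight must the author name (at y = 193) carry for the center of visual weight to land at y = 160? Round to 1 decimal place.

w ≈ 24.5

Existing Σw = 20 (8 + 8 + 3 + 1); existing moment 8·169 + 8·62 + 3·108 + 1·220 = 2392.
For the centroid to hit 160: (2392 + w·193) / (20 + w) = 160.
So w = (160·20 − 2392)/(193 − 160) = 808/33 ≈ 24.48.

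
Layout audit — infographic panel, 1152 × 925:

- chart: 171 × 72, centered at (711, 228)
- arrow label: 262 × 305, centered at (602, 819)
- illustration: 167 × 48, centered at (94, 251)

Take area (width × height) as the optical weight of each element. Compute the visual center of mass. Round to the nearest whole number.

(575, 701)

Taking area as weight: chart 171·72 = 12312, arrow label 262·305 = 79910, illustration 167·48 = 8016. Sum 100238.
Σw·x = 12312·711 + 79910·602 + 8016·94 = 57613156, so x̄ = 57613156/100238 ≈ 574.76.
Σw·y = 12312·228 + 79910·819 + 8016·251 = 70265442, so ȳ = 70265442/100238 ≈ 700.99.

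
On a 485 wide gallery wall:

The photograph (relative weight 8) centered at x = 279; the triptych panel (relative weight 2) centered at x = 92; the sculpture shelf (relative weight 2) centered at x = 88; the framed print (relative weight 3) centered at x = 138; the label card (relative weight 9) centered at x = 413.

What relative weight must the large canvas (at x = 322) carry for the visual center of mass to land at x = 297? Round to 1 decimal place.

w ≈ 16.2

Known weights sum to 8 + 2 + 2 + 3 + 9 = 24; their moment is 8·279 + 2·92 + 2·88 + 3·138 + 9·413 = 6723.
For the centroid to hit 297: (6723 + w·322) / (24 + w) = 297.
Solving: w = (297·24 − 6723) / (322 − 297) = 405 / 25 ≈ 16.20.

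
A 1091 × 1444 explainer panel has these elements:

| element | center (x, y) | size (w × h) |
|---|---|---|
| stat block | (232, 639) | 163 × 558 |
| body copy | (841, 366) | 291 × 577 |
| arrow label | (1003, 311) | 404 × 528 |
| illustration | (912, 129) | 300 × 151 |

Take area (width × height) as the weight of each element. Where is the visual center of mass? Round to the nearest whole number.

(807, 371)

Taking area as weight: stat block 163·558 = 90954, body copy 291·577 = 167907, arrow label 404·528 = 213312, illustration 300·151 = 45300. Sum 517473.
x: (90954·232 + 167907·841 + 213312·1003 + 45300·912) / 517473 = 417576651 / 517473 ≈ 806.95
y: (90954·639 + 167907·366 + 213312·311 + 45300·129) / 517473 = 191757300 / 517473 ≈ 370.56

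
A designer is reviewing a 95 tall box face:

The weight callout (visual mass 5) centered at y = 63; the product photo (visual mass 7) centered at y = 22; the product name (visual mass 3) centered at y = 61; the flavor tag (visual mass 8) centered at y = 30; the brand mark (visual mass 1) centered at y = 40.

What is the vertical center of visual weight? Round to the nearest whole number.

y ≈ 39

Weights sum to 5 + 7 + 3 + 8 + 1 = 24.
y-moment: 5·63 + 7·22 + 3·61 + 8·30 + 1·40 = 932; centroid 932/24 ≈ 38.83.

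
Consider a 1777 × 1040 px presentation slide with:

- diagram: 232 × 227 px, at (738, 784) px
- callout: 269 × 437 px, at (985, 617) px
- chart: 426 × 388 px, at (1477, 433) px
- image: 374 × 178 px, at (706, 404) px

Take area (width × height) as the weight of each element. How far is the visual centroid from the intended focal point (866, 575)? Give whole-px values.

Areas → weights: diagram 232·227 = 52664, callout 269·437 = 117553, chart 426·388 = 165288, image 374·178 = 66572; Σw = 402077.
x-moment: 52664·738 + 117553·985 + 165288·1477 + 66572·706 = 445785945; centroid 445785945/402077 ≈ 1108.71.
y-moment: 52664·784 + 117553·617 + 165288·433 + 66572·404 = 212283569; centroid 212283569/402077 ≈ 527.97.
Offset from (866, 575): Δx ≈ 242.71, Δy ≈ -47.03; distance = √(Δx² + Δy²) ≈ 247.22.

≈ 247 px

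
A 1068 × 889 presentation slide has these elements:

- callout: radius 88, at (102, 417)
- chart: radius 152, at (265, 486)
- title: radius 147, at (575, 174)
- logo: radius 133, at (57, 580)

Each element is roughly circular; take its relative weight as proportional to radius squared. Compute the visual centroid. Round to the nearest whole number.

Weights ∝ r²: callout 88² = 7744, chart 152² = 23104, title 147² = 21609, logo 133² = 17689; Σw = 70146.
x: (7744·102 + 23104·265 + 21609·575 + 17689·57) / 70146 = 20345896 / 70146 ≈ 290.05
y: (7744·417 + 23104·486 + 21609·174 + 17689·580) / 70146 = 28477378 / 70146 ≈ 405.97

(290, 406)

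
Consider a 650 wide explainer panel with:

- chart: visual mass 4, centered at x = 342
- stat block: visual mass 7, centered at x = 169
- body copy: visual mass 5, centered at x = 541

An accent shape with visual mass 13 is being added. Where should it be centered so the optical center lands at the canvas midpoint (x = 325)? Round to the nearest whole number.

x ≈ 321

After adding the accent shape, total weight = 4 + 7 + 5 + 13 = 29.
x: need Σw·x = 29·325 = 9425. Existing = 4·342 + 7·169 + 5·541 = 5256. Remainder 4169 / 13 ≈ 320.69.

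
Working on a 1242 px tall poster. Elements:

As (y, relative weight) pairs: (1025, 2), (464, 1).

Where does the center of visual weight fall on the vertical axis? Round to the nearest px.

y ≈ 838

Total weight = 2 + 1 = 3.
Σw·y = 2·1025 + 1·464 = 2514, so ȳ = 2514/3 ≈ 838.00.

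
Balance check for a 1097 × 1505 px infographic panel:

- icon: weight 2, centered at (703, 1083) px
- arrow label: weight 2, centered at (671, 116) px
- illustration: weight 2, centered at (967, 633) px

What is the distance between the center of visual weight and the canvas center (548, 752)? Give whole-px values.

Σw = 2 + 2 + 2 = 6.
x: (2·703 + 2·671 + 2·967) / 6 = 4682 / 6 ≈ 780.33
y: (2·1083 + 2·116 + 2·633) / 6 = 3664 / 6 ≈ 610.67
From (548, 752): dx = 232.33, dy = -141.33, so the distance is √(dx²+dy²) ≈ 271.94.

≈ 272 px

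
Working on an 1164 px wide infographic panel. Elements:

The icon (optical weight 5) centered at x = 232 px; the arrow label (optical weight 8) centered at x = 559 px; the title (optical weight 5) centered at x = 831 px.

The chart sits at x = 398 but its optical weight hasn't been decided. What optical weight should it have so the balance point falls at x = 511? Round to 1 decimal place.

w ≈ 5.2

Known weights sum to 5 + 8 + 5 = 18; their moment is 5·232 + 8·559 + 5·831 = 9787.
Balance at x = 511 requires (9787 + w·398) / (18 + w) = 511.
Solving: w = (511·18 − 9787) / (398 − 511) = -589 / -113 ≈ 5.21.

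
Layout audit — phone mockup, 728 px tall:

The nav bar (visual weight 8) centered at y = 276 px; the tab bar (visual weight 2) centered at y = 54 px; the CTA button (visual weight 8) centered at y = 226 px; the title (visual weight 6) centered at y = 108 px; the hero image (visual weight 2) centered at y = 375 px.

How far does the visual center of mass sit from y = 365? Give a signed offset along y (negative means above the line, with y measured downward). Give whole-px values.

Total weight = 8 + 2 + 8 + 6 + 2 = 26.
y-moment: 8·276 + 2·54 + 8·226 + 6·108 + 2·375 = 5522; centroid 5522/26 ≈ 212.38.
Offset from y = 365: 212.38 − 365 ≈ -152.62.

≈ -153 px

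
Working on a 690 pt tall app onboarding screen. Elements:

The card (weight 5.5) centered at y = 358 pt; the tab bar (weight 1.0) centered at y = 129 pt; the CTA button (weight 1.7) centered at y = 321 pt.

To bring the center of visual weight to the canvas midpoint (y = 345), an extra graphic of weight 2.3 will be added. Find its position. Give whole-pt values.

After adding the extra graphic, total weight = 5.5 + 1.0 + 1.7 + 2.3 = 10.5.
y: target moment 10.5×345 = 3622.5; current 5.5·358 + 1.0·129 + 1.7·321 = 2643.7; the extra graphic supplies 978.8, so y = 978.8/2.3 ≈ 425.57.

y ≈ 426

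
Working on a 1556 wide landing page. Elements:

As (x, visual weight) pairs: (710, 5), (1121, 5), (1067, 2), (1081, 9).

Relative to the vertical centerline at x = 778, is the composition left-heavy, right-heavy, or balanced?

right-heavy

Σw = 5 + 5 + 2 + 9 = 21.
x-moment: 5·710 + 5·1121 + 2·1067 + 9·1081 = 21018; centroid 21018/21 ≈ 1000.86.
1000.9 vs midline 778 → right-heavy.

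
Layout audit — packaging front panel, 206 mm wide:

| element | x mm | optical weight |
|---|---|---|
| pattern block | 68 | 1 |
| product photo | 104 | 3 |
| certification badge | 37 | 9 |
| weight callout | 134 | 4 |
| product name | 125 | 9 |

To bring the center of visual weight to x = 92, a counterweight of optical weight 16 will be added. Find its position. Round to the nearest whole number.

After adding the counterweight, total weight = 1 + 3 + 9 + 4 + 9 + 16 = 42.
Along x: (2374 + 16·x) / 42 = 92 (existing moment 1·68 + 3·104 + 9·37 + 4·134 + 9·125 = 2374) ⇒ x = (3864 − 2374) / 16 ≈ 93.12.

x ≈ 93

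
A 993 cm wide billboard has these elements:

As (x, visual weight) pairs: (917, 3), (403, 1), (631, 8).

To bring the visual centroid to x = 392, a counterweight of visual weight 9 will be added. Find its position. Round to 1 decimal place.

After adding the counterweight, total weight = 3 + 1 + 8 + 9 = 21.
Along x: (8202 + 9·x) / 21 = 392 (existing moment 3·917 + 1·403 + 8·631 = 8202) ⇒ x = (8232 − 8202) / 9 ≈ 3.33.

x ≈ 3.3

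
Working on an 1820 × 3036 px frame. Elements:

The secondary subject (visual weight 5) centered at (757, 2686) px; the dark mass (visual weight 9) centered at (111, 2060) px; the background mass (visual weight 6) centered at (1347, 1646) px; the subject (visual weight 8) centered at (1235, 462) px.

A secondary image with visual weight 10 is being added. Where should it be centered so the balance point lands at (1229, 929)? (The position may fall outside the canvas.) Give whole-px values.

(2396, -1024)

With the secondary image, Σw becomes 5 + 9 + 6 + 8 + 10 = 38.
Along x: (22746 + 10·x) / 38 = 1229 (existing moment 5·757 + 9·111 + 6·1347 + 8·1235 = 22746) ⇒ x = (46702 − 22746) / 10 ≈ 2395.60.
Along y: (45542 + 10·y) / 38 = 929 (existing moment 5·2686 + 9·2060 + 6·1646 + 8·462 = 45542) ⇒ y = (35302 − 45542) / 10 ≈ -1024.00.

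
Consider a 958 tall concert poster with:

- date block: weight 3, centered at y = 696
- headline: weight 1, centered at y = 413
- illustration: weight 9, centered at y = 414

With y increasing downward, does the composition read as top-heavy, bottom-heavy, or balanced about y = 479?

balanced

Σw = 3 + 1 + 9 = 13.
Σw·y = 3·696 + 1·413 + 9·414 = 6227, so ȳ = 6227/13 ≈ 479.00.
That equals the midline 479 — balanced.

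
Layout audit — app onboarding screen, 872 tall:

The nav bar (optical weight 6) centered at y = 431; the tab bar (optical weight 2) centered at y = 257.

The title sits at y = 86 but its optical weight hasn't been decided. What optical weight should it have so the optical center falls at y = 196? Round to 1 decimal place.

w ≈ 13.9

Known weights sum to 6 + 2 = 8; their moment is 6·431 + 2·257 = 3100.
Set Σw·y/Σw = 196: (3100 + 86w) = 196·(8 + w).
Solving: w = (196·8 − 3100) / (86 − 196) = -1532 / -110 ≈ 13.93.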